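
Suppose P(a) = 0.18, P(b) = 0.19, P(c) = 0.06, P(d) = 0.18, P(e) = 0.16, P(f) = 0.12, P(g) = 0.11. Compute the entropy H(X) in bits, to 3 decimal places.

2.730 bits

H = −Σ pᵢ log₂ pᵢ.
−0.18·log₂(0.18) = 0.4453
−0.19·log₂(0.19) = 0.4552
−0.06·log₂(0.06) = 0.2435
−0.18·log₂(0.18) = 0.4453
−0.16·log₂(0.16) = 0.4230
−0.12·log₂(0.12) = 0.3671
−0.11·log₂(0.11) = 0.3503
Sum ≈ 2.7297 → 2.730 bits.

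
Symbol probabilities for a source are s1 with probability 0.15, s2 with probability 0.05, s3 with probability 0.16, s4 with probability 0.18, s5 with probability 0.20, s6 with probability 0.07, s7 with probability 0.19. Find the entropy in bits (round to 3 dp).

2.683 bits

H = −Σ pᵢ log₂ pᵢ.
−0.15·log₂(0.15) = 0.4105
−0.05·log₂(0.05) = 0.2161
−0.16·log₂(0.16) = 0.4230
−0.18·log₂(0.18) = 0.4453
−0.20·log₂(0.20) = 0.4644
−0.07·log₂(0.07) = 0.2686
−0.19·log₂(0.19) = 0.4552
Sum ≈ 2.6831 → 2.683 bits.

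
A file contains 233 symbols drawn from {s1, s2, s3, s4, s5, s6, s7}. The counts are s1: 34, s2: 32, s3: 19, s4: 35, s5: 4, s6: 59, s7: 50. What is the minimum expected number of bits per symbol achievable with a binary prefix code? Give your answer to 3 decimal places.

Probabilities are the counts divided by 233.
Repeatedly combine the two least-probable nodes; the expected code length is the sum of the merged weights.
merge 4/233 + 19/233 → 23/233
merge 23/233 + 32/233 → 55/233
merge 34/233 + 35/233 → 69/233
merge 50/233 + 55/233 → 105/233
merge 59/233 + 69/233 → 128/233
merge 105/233 + 128/233 → 1
L = 23/233 + 55/233 + 69/233 + 105/233 + 128/233 + 1 = 613/233 ≈ 2.631 bits/symbol.

2.631 bits/symbol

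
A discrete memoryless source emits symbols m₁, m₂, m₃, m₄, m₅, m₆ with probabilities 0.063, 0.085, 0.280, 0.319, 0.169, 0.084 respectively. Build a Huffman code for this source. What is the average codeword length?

2.379 bits/symbol

Repeatedly combine the two least-probable nodes; the expected code length is the sum of the merged weights.
merge 63/1000 + 21/250 → 147/1000
merge 17/200 + 147/1000 → 29/125
merge 169/1000 + 29/125 → 401/1000
merge 7/25 + 319/1000 → 599/1000
merge 401/1000 + 599/1000 → 1
L = 147/1000 + 29/125 + 401/1000 + 599/1000 + 1 = 2379/1000 = 2.379 bits/symbol.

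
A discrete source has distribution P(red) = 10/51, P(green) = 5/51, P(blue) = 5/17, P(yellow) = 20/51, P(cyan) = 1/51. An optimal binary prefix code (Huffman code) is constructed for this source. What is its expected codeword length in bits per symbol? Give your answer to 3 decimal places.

Repeatedly combine the two least-probable nodes; the expected code length is the sum of the merged weights.
merge 1/51 + 5/51 → 2/17
merge 2/17 + 10/51 → 16/51
merge 5/17 + 16/51 → 31/51
merge 20/51 + 31/51 → 1
L = 2/17 + 16/51 + 31/51 + 1 = 104/51 ≈ 2.039 bits/symbol.

2.039 bits/symbol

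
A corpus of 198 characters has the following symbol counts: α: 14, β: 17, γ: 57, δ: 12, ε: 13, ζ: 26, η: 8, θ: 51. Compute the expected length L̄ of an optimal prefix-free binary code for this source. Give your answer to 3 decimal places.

2.692 bits/symbol

Probabilities are the counts divided by 198.
Repeatedly combine the two least-probable nodes; the expected code length is the sum of the merged weights.
merge 4/99 + 2/33 → 10/99
merge 13/198 + 7/99 → 3/22
merge 17/198 + 10/99 → 37/198
merge 13/99 + 3/22 → 53/198
merge 37/198 + 17/66 → 4/9
merge 53/198 + 19/66 → 5/9
merge 4/9 + 5/9 → 1
L = 10/99 + 3/22 + 37/198 + 53/198 + 4/9 + 5/9 + 1 = 533/198 ≈ 2.692 bits/symbol.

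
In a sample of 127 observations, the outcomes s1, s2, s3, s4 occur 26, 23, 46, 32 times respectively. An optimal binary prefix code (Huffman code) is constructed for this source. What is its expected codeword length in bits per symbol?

2 bits/symbol

Probabilities are the counts divided by 127.
Repeatedly combine the two least-probable nodes; the expected code length is the sum of the merged weights.
merge 23/127 + 26/127 → 49/127
merge 32/127 + 46/127 → 78/127
merge 49/127 + 78/127 → 1
L = 49/127 + 78/127 + 1 = 2 bits/symbol.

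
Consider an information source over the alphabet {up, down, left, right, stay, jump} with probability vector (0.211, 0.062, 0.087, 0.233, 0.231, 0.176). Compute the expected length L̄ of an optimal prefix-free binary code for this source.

2.474 bits/symbol

Repeatedly combine the two least-probable nodes; the expected code length is the sum of the merged weights.
merge 31/500 + 87/1000 → 149/1000
merge 149/1000 + 22/125 → 13/40
merge 211/1000 + 231/1000 → 221/500
merge 233/1000 + 13/40 → 279/500
merge 221/500 + 279/500 → 1
L = 149/1000 + 13/40 + 221/500 + 279/500 + 1 = 1237/500 = 2.474 bits/symbol.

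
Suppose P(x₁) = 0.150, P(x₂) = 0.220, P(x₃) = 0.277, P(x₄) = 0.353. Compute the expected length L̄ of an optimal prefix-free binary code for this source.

2 bits/symbol

Repeatedly combine the two least-probable nodes; the expected code length is the sum of the merged weights.
merge 3/20 + 11/50 → 37/100
merge 277/1000 + 353/1000 → 63/100
merge 37/100 + 63/100 → 1
L = 37/100 + 63/100 + 1 = 2 bits/symbol.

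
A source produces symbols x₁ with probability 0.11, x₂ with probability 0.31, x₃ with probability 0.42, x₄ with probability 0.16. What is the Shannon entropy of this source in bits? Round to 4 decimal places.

H = −Σ pᵢ log₂ pᵢ.
−0.11·log₂(0.11) = 0.3503
−0.31·log₂(0.31) = 0.5238
−0.42·log₂(0.42) = 0.5256
−0.16·log₂(0.16) = 0.4230
Sum ≈ 1.8227 → 1.8227 bits.

1.8227 bits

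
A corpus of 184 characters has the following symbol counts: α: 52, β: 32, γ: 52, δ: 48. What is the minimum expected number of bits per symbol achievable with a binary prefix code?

2 bits/symbol

Probabilities are the counts divided by 184.
Repeatedly combine the two least-probable nodes; the expected code length is the sum of the merged weights.
merge 4/23 + 6/23 → 10/23
merge 13/46 + 13/46 → 13/23
merge 10/23 + 13/23 → 1
L = 10/23 + 13/23 + 1 = 2 bits/symbol.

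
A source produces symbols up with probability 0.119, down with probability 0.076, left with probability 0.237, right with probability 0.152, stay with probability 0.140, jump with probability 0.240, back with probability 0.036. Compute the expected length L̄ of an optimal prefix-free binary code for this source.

Repeatedly combine the two least-probable nodes; the expected code length is the sum of the merged weights.
merge 9/250 + 19/250 → 14/125
merge 14/125 + 119/1000 → 231/1000
merge 7/50 + 19/125 → 73/250
merge 231/1000 + 237/1000 → 117/250
merge 6/25 + 73/250 → 133/250
merge 117/250 + 133/250 → 1
L = 14/125 + 231/1000 + 73/250 + 117/250 + 133/250 + 1 = 527/200 = 2.635 bits/symbol.

2.635 bits/symbol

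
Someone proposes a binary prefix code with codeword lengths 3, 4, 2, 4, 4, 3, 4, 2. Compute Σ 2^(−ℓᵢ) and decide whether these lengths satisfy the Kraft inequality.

With common denominator 2^4 = 16: Σ 2^(−ℓᵢ) = 2/16 + 1/16 + 4/16 + 1/16 + 1/16 + 2/16 + 1/16 + 4/16 = 16/16 = 1.
Kraft's inequality requires Σ ≤ 1; here Σ = 1 ≤ 1, so such a prefix code exists.

1; yes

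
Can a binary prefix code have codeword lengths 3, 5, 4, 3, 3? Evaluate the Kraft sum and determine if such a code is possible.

With common denominator 2^5 = 32: Σ 2^(−ℓᵢ) = 4/32 + 1/32 + 2/32 + 4/32 + 4/32 = 15/32 = 0.46875.
Kraft's inequality requires Σ ≤ 1; here Σ = 0.46875 ≤ 1, so such a prefix code exists.

0.46875; yes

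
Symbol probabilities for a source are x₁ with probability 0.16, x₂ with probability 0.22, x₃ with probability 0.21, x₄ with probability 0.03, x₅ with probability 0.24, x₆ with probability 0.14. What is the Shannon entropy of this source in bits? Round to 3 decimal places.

H = −Σ pᵢ log₂ pᵢ.
−0.16·log₂(0.16) = 0.4230
−0.22·log₂(0.22) = 0.4806
−0.21·log₂(0.21) = 0.4728
−0.03·log₂(0.03) = 0.1518
−0.24·log₂(0.24) = 0.4941
−0.14·log₂(0.14) = 0.3971
Sum ≈ 2.4194 → 2.419 bits.

2.419 bits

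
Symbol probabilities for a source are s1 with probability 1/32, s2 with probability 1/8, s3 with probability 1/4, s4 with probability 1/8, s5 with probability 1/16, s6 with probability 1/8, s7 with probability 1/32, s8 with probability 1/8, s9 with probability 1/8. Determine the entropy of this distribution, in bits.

2.9375 bits

Each probability is a power of 1/2, so log₂(1/p) is an integer.
H = Σ p·log₂(1/p) = 1/32·5 + 1/8·3 + 1/4·2 + 1/8·3 + 1/16·4 + 1/8·3 + 1/32·5 + 1/8·3 + 1/8·3 = 2.9375 bits.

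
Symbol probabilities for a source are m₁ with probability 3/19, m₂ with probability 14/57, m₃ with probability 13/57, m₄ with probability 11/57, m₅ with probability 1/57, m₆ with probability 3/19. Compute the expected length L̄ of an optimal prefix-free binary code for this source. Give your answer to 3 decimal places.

Repeatedly combine the two least-probable nodes; the expected code length is the sum of the merged weights.
merge 1/57 + 3/19 → 10/57
merge 3/19 + 10/57 → 1/3
merge 11/57 + 13/57 → 8/19
merge 14/57 + 1/3 → 11/19
merge 8/19 + 11/19 → 1
L = 10/57 + 1/3 + 8/19 + 11/19 + 1 = 143/57 ≈ 2.509 bits/symbol.

2.509 bits/symbol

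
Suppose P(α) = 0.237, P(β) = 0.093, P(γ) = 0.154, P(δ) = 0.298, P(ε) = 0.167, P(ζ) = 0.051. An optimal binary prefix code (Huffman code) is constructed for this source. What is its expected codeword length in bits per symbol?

2.442 bits/symbol

Repeatedly combine the two least-probable nodes; the expected code length is the sum of the merged weights.
merge 51/1000 + 93/1000 → 18/125
merge 18/125 + 77/500 → 149/500
merge 167/1000 + 237/1000 → 101/250
merge 149/500 + 149/500 → 149/250
merge 101/250 + 149/250 → 1
L = 18/125 + 149/500 + 101/250 + 149/250 + 1 = 1221/500 = 2.442 bits/symbol.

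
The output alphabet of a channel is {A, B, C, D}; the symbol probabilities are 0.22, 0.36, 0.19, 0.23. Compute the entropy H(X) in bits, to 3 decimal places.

1.954 bits

H = −Σ pᵢ log₂ pᵢ.
−0.22·log₂(0.22) = 0.4806
−0.36·log₂(0.36) = 0.5306
−0.19·log₂(0.19) = 0.4552
−0.23·log₂(0.23) = 0.4877
Sum ≈ 1.9541 → 1.954 bits.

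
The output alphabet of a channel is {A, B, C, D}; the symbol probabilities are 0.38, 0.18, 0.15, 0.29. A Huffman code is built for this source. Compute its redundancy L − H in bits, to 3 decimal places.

Entropy H = −Σ p log₂ p ≈ 1.9042 bits.
Huffman merges: 3/20+9/50→33/100; 29/100+33/100→31/50; 19/50+31/50→1. L = 39/20 ≈ 1.9500.
L − H = 1.9500 − 1.9042 = 0.046 bits.

0.046 bits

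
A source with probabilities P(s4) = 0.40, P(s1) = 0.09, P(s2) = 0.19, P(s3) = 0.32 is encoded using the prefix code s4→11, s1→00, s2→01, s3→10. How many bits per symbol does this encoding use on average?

2 bits/symbol

L̄ = Σ pᵢ·ℓᵢ = 0.40·2 + 0.09·2 + 0.19·2 + 0.32·2 = 2 bits/symbol.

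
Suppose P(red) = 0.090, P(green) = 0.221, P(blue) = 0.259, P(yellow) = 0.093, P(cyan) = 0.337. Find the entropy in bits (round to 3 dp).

2.146 bits

H = −Σ pᵢ log₂ pᵢ.
−0.090·log₂(0.090) = 0.3127
−0.221·log₂(0.221) = 0.4813
−0.259·log₂(0.259) = 0.5048
−0.093·log₂(0.093) = 0.3187
−0.337·log₂(0.337) = 0.5288
Sum ≈ 2.1462 → 2.146 bits.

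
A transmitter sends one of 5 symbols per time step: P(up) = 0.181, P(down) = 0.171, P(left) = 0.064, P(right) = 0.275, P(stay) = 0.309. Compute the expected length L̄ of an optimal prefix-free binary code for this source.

Repeatedly combine the two least-probable nodes; the expected code length is the sum of the merged weights.
merge 8/125 + 171/1000 → 47/200
merge 181/1000 + 47/200 → 52/125
merge 11/40 + 309/1000 → 73/125
merge 52/125 + 73/125 → 1
L = 47/200 + 52/125 + 73/125 + 1 = 447/200 = 2.235 bits/symbol.

2.235 bits/symbol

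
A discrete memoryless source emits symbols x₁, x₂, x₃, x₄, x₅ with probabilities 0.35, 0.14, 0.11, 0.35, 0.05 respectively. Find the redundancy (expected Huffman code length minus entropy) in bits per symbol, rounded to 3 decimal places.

0.086 bits

Entropy H = −Σ p log₂ p ≈ 2.0237 bits.
Huffman merges: 1/20+11/100→4/25; 7/50+4/25→3/10; 3/10+7/20→13/20; 7/20+13/20→1. L = 211/100 ≈ 2.1100.
L − H = 2.1100 − 2.0237 = 0.086 bits.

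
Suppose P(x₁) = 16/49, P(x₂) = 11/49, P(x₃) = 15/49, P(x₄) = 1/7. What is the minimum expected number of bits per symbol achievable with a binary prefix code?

Repeatedly combine the two least-probable nodes; the expected code length is the sum of the merged weights.
merge 1/7 + 11/49 → 18/49
merge 15/49 + 16/49 → 31/49
merge 18/49 + 31/49 → 1
L = 18/49 + 31/49 + 1 = 2 bits/symbol.

2 bits/symbol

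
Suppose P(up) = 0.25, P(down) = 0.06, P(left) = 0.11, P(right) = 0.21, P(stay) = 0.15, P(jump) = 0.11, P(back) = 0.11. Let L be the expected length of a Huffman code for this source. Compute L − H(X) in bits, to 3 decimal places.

Entropy H = −Σ p log₂ p ≈ 2.6778 bits.
Huffman merges: 3/50+11/100→17/100; 11/100+11/100→11/50; 3/20+17/100→8/25; 21/100+11/50→43/100; 1/4+8/25→57/100; 43/100+57/100→1. L = 271/100 ≈ 2.7100.
L − H = 2.7100 − 2.6778 = 0.032 bits.

0.032 bits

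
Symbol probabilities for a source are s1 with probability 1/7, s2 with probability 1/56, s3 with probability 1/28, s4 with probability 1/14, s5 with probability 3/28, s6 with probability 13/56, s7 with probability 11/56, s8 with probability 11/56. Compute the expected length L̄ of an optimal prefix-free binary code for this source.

2.75 bits/symbol

Repeatedly combine the two least-probable nodes; the expected code length is the sum of the merged weights.
merge 1/56 + 1/28 → 3/56
merge 3/56 + 1/14 → 1/8
merge 3/28 + 1/8 → 13/56
merge 1/7 + 11/56 → 19/56
merge 11/56 + 13/56 → 3/7
merge 13/56 + 19/56 → 4/7
merge 3/7 + 4/7 → 1
L = 3/56 + 1/8 + 13/56 + 19/56 + 3/7 + 4/7 + 1 = 11/4 = 2.75 bits/symbol.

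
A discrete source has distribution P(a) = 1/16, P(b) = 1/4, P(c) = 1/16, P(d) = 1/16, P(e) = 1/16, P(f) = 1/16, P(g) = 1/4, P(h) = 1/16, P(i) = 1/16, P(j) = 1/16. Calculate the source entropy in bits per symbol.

3 bits

Each probability is a power of 1/2, so log₂(1/p) is an integer.
H = Σ p·log₂(1/p) = 1/16·4 + 1/4·2 + 1/16·4 + 1/16·4 + 1/16·4 + 1/16·4 + 1/4·2 + 1/16·4 + 1/16·4 + 1/16·4 = 3 bits.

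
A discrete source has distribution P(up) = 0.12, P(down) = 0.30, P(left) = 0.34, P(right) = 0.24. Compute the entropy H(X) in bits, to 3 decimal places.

H = −Σ pᵢ log₂ pᵢ.
−0.12·log₂(0.12) = 0.3671
−0.30·log₂(0.30) = 0.5211
−0.34·log₂(0.34) = 0.5292
−0.24·log₂(0.24) = 0.4941
Sum ≈ 1.9115 → 1.911 bits.

1.911 bits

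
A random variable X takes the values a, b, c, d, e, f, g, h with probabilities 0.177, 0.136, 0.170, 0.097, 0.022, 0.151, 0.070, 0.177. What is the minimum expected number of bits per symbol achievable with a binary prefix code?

Repeatedly combine the two least-probable nodes; the expected code length is the sum of the merged weights.
merge 11/500 + 7/100 → 23/250
merge 23/250 + 97/1000 → 189/1000
merge 17/125 + 151/1000 → 287/1000
merge 17/100 + 177/1000 → 347/1000
merge 177/1000 + 189/1000 → 183/500
merge 287/1000 + 347/1000 → 317/500
merge 183/500 + 317/500 → 1
L = 23/250 + 189/1000 + 287/1000 + 347/1000 + 183/500 + 317/500 + 1 = 583/200 = 2.915 bits/symbol.

2.915 bits/symbol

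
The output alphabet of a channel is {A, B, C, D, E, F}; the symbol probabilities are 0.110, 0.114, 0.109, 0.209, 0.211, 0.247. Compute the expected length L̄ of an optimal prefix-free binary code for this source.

Repeatedly combine the two least-probable nodes; the expected code length is the sum of the merged weights.
merge 109/1000 + 11/100 → 219/1000
merge 57/500 + 209/1000 → 323/1000
merge 211/1000 + 219/1000 → 43/100
merge 247/1000 + 323/1000 → 57/100
merge 43/100 + 57/100 → 1
L = 219/1000 + 323/1000 + 43/100 + 57/100 + 1 = 1271/500 = 2.542 bits/symbol.

2.542 bits/symbol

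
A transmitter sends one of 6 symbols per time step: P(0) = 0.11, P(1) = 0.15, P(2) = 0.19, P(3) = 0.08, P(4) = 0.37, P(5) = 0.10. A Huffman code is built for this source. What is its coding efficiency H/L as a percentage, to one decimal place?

97.2%

Entropy H = −Σ p log₂ p ≈ 2.3705 bits.
Huffman merges: 2/25+1/10→9/50; 11/100+3/20→13/50; 9/50+19/100→37/100; 13/50+37/100→63/100; 37/100+63/100→1. L = 61/25 ≈ 2.4400.
Efficiency = H/L = 2.3705/2.4400 = 97.2%.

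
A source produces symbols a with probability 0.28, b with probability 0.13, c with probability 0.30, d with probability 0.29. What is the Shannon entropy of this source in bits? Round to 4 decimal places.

1.9359 bits

H = −Σ pᵢ log₂ pᵢ.
−0.28·log₂(0.28) = 0.5142
−0.13·log₂(0.13) = 0.3826
−0.30·log₂(0.30) = 0.5211
−0.29·log₂(0.29) = 0.5179
Sum ≈ 1.9359 → 1.9359 bits.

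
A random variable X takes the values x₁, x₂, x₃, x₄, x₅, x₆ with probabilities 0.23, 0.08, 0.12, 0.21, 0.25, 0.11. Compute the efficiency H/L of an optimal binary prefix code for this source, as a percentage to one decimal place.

98.8%

Entropy H = −Σ p log₂ p ≈ 2.4694 bits.
Huffman merges: 2/25+11/100→19/100; 3/25+19/100→31/100; 21/100+23/100→11/25; 1/4+31/100→14/25; 11/25+14/25→1. L = 5/2 ≈ 2.5000.
Efficiency = H/L = 2.4694/2.5000 = 98.8%.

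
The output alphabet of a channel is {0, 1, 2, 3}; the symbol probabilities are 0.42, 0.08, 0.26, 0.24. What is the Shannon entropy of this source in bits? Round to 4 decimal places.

1.8166 bits

H = −Σ pᵢ log₂ pᵢ.
−0.42·log₂(0.42) = 0.5256
−0.08·log₂(0.08) = 0.2915
−0.26·log₂(0.26) = 0.5053
−0.24·log₂(0.24) = 0.4941
Sum ≈ 1.8166 → 1.8166 bits.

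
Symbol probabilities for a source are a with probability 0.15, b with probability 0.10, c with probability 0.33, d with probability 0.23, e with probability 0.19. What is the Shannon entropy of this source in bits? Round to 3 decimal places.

2.213 bits

H = −Σ pᵢ log₂ pᵢ.
−0.15·log₂(0.15) = 0.4105
−0.10·log₂(0.10) = 0.3322
−0.33·log₂(0.33) = 0.5278
−0.23·log₂(0.23) = 0.4877
−0.19·log₂(0.19) = 0.4552
Sum ≈ 2.2135 → 2.213 bits.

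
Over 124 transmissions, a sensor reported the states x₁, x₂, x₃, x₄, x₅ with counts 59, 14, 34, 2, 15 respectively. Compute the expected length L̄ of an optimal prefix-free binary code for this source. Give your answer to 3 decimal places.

1.903 bits/symbol

Probabilities are the counts divided by 124.
Repeatedly combine the two least-probable nodes; the expected code length is the sum of the merged weights.
merge 1/62 + 7/62 → 4/31
merge 15/124 + 4/31 → 1/4
merge 1/4 + 17/62 → 65/124
merge 59/124 + 65/124 → 1
L = 4/31 + 1/4 + 65/124 + 1 = 59/31 ≈ 1.903 bits/symbol.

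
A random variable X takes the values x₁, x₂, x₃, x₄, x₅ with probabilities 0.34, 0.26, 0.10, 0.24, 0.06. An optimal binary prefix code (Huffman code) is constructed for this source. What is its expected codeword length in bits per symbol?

Repeatedly combine the two least-probable nodes; the expected code length is the sum of the merged weights.
merge 3/50 + 1/10 → 4/25
merge 4/25 + 6/25 → 2/5
merge 13/50 + 17/50 → 3/5
merge 2/5 + 3/5 → 1
L = 4/25 + 2/5 + 3/5 + 1 = 54/25 = 2.16 bits/symbol.

2.16 bits/symbol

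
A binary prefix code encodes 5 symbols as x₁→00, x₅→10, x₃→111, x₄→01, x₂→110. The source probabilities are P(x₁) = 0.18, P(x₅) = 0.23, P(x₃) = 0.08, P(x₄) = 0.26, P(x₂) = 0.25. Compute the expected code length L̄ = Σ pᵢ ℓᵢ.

2.33 bits/symbol

L̄ = Σ pᵢ·ℓᵢ = 0.18·2 + 0.23·2 + 0.08·3 + 0.26·2 + 0.25·3 = 2.33 bits/symbol.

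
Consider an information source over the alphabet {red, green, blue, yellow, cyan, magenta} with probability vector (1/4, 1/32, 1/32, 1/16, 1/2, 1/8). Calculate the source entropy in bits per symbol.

1.9375 bits

Each probability is a power of 1/2, so log₂(1/p) is an integer.
H = Σ p·log₂(1/p) = 1/4·2 + 1/32·5 + 1/32·5 + 1/16·4 + 1/2·1 + 1/8·3 = 1.9375 bits.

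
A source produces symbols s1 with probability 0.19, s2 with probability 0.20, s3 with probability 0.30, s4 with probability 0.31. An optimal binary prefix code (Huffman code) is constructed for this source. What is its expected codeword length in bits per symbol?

2 bits/symbol

Repeatedly combine the two least-probable nodes; the expected code length is the sum of the merged weights.
merge 19/100 + 1/5 → 39/100
merge 3/10 + 31/100 → 61/100
merge 39/100 + 61/100 → 1
L = 39/100 + 61/100 + 1 = 2 bits/symbol.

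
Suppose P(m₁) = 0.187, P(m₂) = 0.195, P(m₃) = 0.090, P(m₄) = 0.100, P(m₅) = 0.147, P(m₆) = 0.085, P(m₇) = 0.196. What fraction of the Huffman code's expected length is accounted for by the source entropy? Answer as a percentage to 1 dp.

97.9%

Entropy H = −Σ p log₂ p ≈ 2.7268 bits.
Huffman merges: 17/200+9/100→7/40; 1/10+147/1000→247/1000; 7/40+187/1000→181/500; 39/200+49/250→391/1000; 247/1000+181/500→609/1000; 391/1000+609/1000→1. L = 348/125 ≈ 2.7840.
Efficiency = H/L = 2.7268/2.7840 = 97.9%.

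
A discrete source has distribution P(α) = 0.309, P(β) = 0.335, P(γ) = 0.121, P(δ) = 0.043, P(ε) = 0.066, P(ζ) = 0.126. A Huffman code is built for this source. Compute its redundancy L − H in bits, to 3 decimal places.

0.088 bits

Entropy H = −Σ p log₂ p ≈ 2.2513 bits.
Huffman merges: 43/1000+33/500→109/1000; 109/1000+121/1000→23/100; 63/500+23/100→89/250; 309/1000+67/200→161/250; 89/250+161/250→1. L = 2339/1000 ≈ 2.3390.
L − H = 2.3390 − 2.2513 = 0.088 bits.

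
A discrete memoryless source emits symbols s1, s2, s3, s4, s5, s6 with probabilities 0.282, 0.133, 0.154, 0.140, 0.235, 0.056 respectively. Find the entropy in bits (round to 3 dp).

2.439 bits

H = −Σ pᵢ log₂ pᵢ.
−0.282·log₂(0.282) = 0.5150
−0.133·log₂(0.133) = 0.3871
−0.154·log₂(0.154) = 0.4156
−0.140·log₂(0.140) = 0.3971
−0.235·log₂(0.235) = 0.4910
−0.056·log₂(0.056) = 0.2329
Sum ≈ 2.4387 → 2.439 bits.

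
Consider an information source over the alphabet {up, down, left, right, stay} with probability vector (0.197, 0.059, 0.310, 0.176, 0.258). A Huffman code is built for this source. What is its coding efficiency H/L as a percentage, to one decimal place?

Entropy H = −Σ p log₂ p ≈ 2.1718 bits.
Huffman merges: 59/1000+22/125→47/200; 197/1000+47/200→54/125; 129/500+31/100→71/125; 54/125+71/125→1. L = 447/200 ≈ 2.2350.
Efficiency = H/L = 2.1718/2.2350 = 97.2%.

97.2%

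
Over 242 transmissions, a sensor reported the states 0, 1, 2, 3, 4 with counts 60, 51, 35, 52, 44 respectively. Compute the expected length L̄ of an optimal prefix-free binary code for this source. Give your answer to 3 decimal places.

2.326 bits/symbol

Probabilities are the counts divided by 242.
Repeatedly combine the two least-probable nodes; the expected code length is the sum of the merged weights.
merge 35/242 + 2/11 → 79/242
merge 51/242 + 26/121 → 103/242
merge 30/121 + 79/242 → 139/242
merge 103/242 + 139/242 → 1
L = 79/242 + 103/242 + 139/242 + 1 = 563/242 ≈ 2.326 bits/symbol.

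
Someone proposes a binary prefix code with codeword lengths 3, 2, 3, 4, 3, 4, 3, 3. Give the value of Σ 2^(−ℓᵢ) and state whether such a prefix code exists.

1; yes

With common denominator 2^4 = 16: Σ 2^(−ℓᵢ) = 2/16 + 4/16 + 2/16 + 1/16 + 2/16 + 1/16 + 2/16 + 2/16 = 16/16 = 1.
Kraft's inequality requires Σ ≤ 1; here Σ = 1 ≤ 1, so such a prefix code exists.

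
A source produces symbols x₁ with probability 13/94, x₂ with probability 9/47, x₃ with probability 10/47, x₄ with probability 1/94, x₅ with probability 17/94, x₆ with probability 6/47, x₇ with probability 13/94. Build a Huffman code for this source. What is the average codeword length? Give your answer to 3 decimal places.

Repeatedly combine the two least-probable nodes; the expected code length is the sum of the merged weights.
merge 1/94 + 6/47 → 13/94
merge 13/94 + 13/94 → 13/47
merge 13/94 + 17/94 → 15/47
merge 9/47 + 10/47 → 19/47
merge 13/47 + 15/47 → 28/47
merge 19/47 + 28/47 → 1
L = 13/94 + 13/47 + 15/47 + 19/47 + 28/47 + 1 = 257/94 ≈ 2.734 bits/symbol.

2.734 bits/symbol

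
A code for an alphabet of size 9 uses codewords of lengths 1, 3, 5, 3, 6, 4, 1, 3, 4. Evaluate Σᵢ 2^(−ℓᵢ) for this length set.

1.546875

With common denominator 2^6 = 64: Σ 2^(−ℓᵢ) = 32/64 + 8/64 + 2/64 + 8/64 + 1/64 + 4/64 + 32/64 + 8/64 + 4/64 = 99/64 = 1.546875.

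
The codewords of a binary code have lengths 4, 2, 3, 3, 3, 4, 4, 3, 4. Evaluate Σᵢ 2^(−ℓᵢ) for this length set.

1

With common denominator 2^4 = 16: Σ 2^(−ℓᵢ) = 1/16 + 4/16 + 2/16 + 2/16 + 2/16 + 1/16 + 1/16 + 2/16 + 1/16 = 16/16 = 1.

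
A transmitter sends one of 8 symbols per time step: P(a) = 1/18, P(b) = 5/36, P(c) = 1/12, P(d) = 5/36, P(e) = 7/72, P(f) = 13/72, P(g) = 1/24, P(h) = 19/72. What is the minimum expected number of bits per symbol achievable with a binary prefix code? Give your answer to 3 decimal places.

2.833 bits/symbol

Repeatedly combine the two least-probable nodes; the expected code length is the sum of the merged weights.
merge 1/24 + 1/18 → 7/72
merge 1/12 + 7/72 → 13/72
merge 7/72 + 5/36 → 17/72
merge 5/36 + 13/72 → 23/72
merge 13/72 + 17/72 → 5/12
merge 19/72 + 23/72 → 7/12
merge 5/12 + 7/12 → 1
L = 7/72 + 13/72 + 17/72 + 23/72 + 5/12 + 7/12 + 1 = 17/6 ≈ 2.833 bits/symbol.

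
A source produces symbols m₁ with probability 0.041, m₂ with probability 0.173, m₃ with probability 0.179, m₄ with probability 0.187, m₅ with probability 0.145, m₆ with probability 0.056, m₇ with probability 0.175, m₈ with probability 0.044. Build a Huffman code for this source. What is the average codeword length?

2.86 bits/symbol

Repeatedly combine the two least-probable nodes; the expected code length is the sum of the merged weights.
merge 41/1000 + 11/250 → 17/200
merge 7/125 + 17/200 → 141/1000
merge 141/1000 + 29/200 → 143/500
merge 173/1000 + 7/40 → 87/250
merge 179/1000 + 187/1000 → 183/500
merge 143/500 + 87/250 → 317/500
merge 183/500 + 317/500 → 1
L = 17/200 + 141/1000 + 143/500 + 87/250 + 183/500 + 317/500 + 1 = 143/50 = 2.86 bits/symbol.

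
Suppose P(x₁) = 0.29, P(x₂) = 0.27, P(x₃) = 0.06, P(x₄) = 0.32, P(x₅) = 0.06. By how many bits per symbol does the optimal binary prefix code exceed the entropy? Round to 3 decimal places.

0.079 bits

Entropy H = −Σ p log₂ p ≈ 2.0410 bits.
Huffman merges: 3/50+3/50→3/25; 3/25+27/100→39/100; 29/100+8/25→61/100; 39/100+61/100→1. L = 53/25 ≈ 2.1200.
L − H = 2.1200 − 2.0410 = 0.079 bits.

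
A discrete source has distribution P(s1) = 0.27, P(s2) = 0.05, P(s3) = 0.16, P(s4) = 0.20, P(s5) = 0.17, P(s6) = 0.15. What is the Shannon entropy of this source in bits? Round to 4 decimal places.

2.4587 bits

H = −Σ pᵢ log₂ pᵢ.
−0.27·log₂(0.27) = 0.5100
−0.05·log₂(0.05) = 0.2161
−0.16·log₂(0.16) = 0.4230
−0.20·log₂(0.20) = 0.4644
−0.17·log₂(0.17) = 0.4346
−0.15·log₂(0.15) = 0.4105
Sum ≈ 2.4587 → 2.4587 bits.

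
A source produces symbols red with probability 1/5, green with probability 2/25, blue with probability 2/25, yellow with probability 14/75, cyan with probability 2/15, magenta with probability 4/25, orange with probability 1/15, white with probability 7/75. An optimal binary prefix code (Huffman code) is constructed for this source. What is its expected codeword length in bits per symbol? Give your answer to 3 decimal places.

Repeatedly combine the two least-probable nodes; the expected code length is the sum of the merged weights.
merge 1/15 + 2/25 → 11/75
merge 2/25 + 7/75 → 13/75
merge 2/15 + 11/75 → 7/25
merge 4/25 + 13/75 → 1/3
merge 14/75 + 1/5 → 29/75
merge 7/25 + 1/3 → 46/75
merge 29/75 + 46/75 → 1
L = 11/75 + 13/75 + 7/25 + 1/3 + 29/75 + 46/75 + 1 = 44/15 ≈ 2.933 bits/symbol.

2.933 bits/symbol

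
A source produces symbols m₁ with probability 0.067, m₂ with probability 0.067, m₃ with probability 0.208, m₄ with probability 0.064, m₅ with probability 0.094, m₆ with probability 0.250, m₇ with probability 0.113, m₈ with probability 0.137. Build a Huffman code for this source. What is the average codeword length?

Repeatedly combine the two least-probable nodes; the expected code length is the sum of the merged weights.
merge 8/125 + 67/1000 → 131/1000
merge 67/1000 + 47/500 → 161/1000
merge 113/1000 + 131/1000 → 61/250
merge 137/1000 + 161/1000 → 149/500
merge 26/125 + 61/250 → 113/250
merge 1/4 + 149/500 → 137/250
merge 113/250 + 137/250 → 1
L = 131/1000 + 161/1000 + 61/250 + 149/500 + 113/250 + 137/250 + 1 = 1417/500 = 2.834 bits/symbol.

2.834 bits/symbol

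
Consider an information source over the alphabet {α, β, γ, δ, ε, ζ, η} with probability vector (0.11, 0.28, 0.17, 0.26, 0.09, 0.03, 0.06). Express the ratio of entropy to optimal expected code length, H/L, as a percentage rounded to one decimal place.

98.5%

Entropy H = −Σ p log₂ p ≈ 2.5123 bits.
Huffman merges: 3/100+3/50→9/100; 9/100+9/100→9/50; 11/100+17/100→7/25; 9/50+13/50→11/25; 7/25+7/25→14/25; 11/25+14/25→1. L = 51/20 ≈ 2.5500.
Efficiency = H/L = 2.5123/2.5500 = 98.5%.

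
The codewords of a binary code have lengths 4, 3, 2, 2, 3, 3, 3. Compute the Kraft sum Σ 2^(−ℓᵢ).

With common denominator 2^4 = 16: Σ 2^(−ℓᵢ) = 1/16 + 2/16 + 4/16 + 4/16 + 2/16 + 2/16 + 2/16 = 17/16 = 1.0625.

1.0625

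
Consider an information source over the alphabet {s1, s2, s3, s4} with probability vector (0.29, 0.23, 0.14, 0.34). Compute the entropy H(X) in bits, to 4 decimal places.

1.9319 bits

H = −Σ pᵢ log₂ pᵢ.
−0.29·log₂(0.29) = 0.5179
−0.23·log₂(0.23) = 0.4877
−0.14·log₂(0.14) = 0.3971
−0.34·log₂(0.34) = 0.5292
Sum ≈ 1.9319 → 1.9319 bits.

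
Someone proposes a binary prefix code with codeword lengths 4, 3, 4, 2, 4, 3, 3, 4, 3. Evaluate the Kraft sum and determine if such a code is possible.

With common denominator 2^4 = 16: Σ 2^(−ℓᵢ) = 1/16 + 2/16 + 1/16 + 4/16 + 1/16 + 2/16 + 2/16 + 1/16 + 2/16 = 16/16 = 1.
Kraft's inequality requires Σ ≤ 1; here Σ = 1 ≤ 1, so such a prefix code exists.

1; yes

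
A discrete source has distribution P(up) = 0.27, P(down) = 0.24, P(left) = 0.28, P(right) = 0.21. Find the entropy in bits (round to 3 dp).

1.991 bits

H = −Σ pᵢ log₂ pᵢ.
−0.27·log₂(0.27) = 0.5100
−0.24·log₂(0.24) = 0.4941
−0.28·log₂(0.28) = 0.5142
−0.21·log₂(0.21) = 0.4728
Sum ≈ 1.9912 → 1.991 bits.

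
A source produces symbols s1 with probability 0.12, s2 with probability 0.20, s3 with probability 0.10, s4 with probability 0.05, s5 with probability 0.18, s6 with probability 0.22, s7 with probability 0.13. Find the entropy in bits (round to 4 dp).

2.6883 bits

H = −Σ pᵢ log₂ pᵢ.
−0.12·log₂(0.12) = 0.3671
−0.20·log₂(0.20) = 0.4644
−0.10·log₂(0.10) = 0.3322
−0.05·log₂(0.05) = 0.2161
−0.18·log₂(0.18) = 0.4453
−0.22·log₂(0.22) = 0.4806
−0.13·log₂(0.13) = 0.3826
Sum ≈ 2.6883 → 2.6883 bits.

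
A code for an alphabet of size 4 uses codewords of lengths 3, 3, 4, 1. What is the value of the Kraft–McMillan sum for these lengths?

With common denominator 2^4 = 16: Σ 2^(−ℓᵢ) = 2/16 + 2/16 + 1/16 + 8/16 = 13/16 = 0.8125.

0.8125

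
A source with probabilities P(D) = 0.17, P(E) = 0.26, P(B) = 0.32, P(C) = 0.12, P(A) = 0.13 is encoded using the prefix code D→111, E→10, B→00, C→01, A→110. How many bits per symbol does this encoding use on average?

L̄ = Σ pᵢ·ℓᵢ = 0.17·3 + 0.26·2 + 0.32·2 + 0.12·2 + 0.13·3 = 2.3 bits/symbol.

2.3 bits/symbol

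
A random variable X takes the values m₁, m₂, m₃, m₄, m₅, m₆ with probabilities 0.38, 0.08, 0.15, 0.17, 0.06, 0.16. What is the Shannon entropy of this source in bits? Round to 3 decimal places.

2.334 bits

H = −Σ pᵢ log₂ pᵢ.
−0.38·log₂(0.38) = 0.5305
−0.08·log₂(0.08) = 0.2915
−0.15·log₂(0.15) = 0.4105
−0.17·log₂(0.17) = 0.4346
−0.06·log₂(0.06) = 0.2435
−0.16·log₂(0.16) = 0.4230
Sum ≈ 2.3336 → 2.334 bits.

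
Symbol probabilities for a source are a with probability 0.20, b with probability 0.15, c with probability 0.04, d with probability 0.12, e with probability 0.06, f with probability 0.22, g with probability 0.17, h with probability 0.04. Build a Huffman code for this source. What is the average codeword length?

2.8 bits/symbol

Repeatedly combine the two least-probable nodes; the expected code length is the sum of the merged weights.
merge 1/25 + 1/25 → 2/25
merge 3/50 + 2/25 → 7/50
merge 3/25 + 7/50 → 13/50
merge 3/20 + 17/100 → 8/25
merge 1/5 + 11/50 → 21/50
merge 13/50 + 8/25 → 29/50
merge 21/50 + 29/50 → 1
L = 2/25 + 7/50 + 13/50 + 8/25 + 21/50 + 29/50 + 1 = 14/5 = 2.8 bits/symbol.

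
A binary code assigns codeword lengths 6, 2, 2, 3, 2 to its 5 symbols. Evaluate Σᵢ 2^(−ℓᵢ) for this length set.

With common denominator 2^6 = 64: Σ 2^(−ℓᵢ) = 1/64 + 16/64 + 16/64 + 8/64 + 16/64 = 57/64 = 0.890625.

0.890625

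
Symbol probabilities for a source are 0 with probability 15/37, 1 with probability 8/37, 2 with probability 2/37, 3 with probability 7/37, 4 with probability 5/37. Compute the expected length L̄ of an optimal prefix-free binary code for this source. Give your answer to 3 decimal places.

Repeatedly combine the two least-probable nodes; the expected code length is the sum of the merged weights.
merge 2/37 + 5/37 → 7/37
merge 7/37 + 7/37 → 14/37
merge 8/37 + 14/37 → 22/37
merge 15/37 + 22/37 → 1
L = 7/37 + 14/37 + 22/37 + 1 = 80/37 ≈ 2.162 bits/symbol.

2.162 bits/symbol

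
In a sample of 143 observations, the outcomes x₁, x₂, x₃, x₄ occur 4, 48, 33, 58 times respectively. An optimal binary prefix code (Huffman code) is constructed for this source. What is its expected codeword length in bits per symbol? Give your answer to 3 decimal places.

Probabilities are the counts divided by 143.
Repeatedly combine the two least-probable nodes; the expected code length is the sum of the merged weights.
merge 4/143 + 3/13 → 37/143
merge 37/143 + 48/143 → 85/143
merge 58/143 + 85/143 → 1
L = 37/143 + 85/143 + 1 = 265/143 ≈ 1.853 bits/symbol.

1.853 bits/symbol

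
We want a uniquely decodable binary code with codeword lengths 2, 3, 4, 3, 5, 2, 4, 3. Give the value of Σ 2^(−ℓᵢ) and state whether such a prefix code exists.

1.03125; no

With common denominator 2^5 = 32: Σ 2^(−ℓᵢ) = 8/32 + 4/32 + 2/32 + 4/32 + 1/32 + 8/32 + 2/32 + 4/32 = 33/32 = 1.03125.
Kraft's inequality requires Σ ≤ 1; here Σ = 1.03125 > 1, so no such prefix code exists.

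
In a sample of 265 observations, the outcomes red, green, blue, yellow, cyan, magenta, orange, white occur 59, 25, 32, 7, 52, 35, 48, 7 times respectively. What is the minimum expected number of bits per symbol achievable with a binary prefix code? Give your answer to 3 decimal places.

2.781 bits/symbol

Probabilities are the counts divided by 265.
Repeatedly combine the two least-probable nodes; the expected code length is the sum of the merged weights.
merge 7/265 + 7/265 → 14/265
merge 14/265 + 5/53 → 39/265
merge 32/265 + 7/53 → 67/265
merge 39/265 + 48/265 → 87/265
merge 52/265 + 59/265 → 111/265
merge 67/265 + 87/265 → 154/265
merge 111/265 + 154/265 → 1
L = 14/265 + 39/265 + 67/265 + 87/265 + 111/265 + 154/265 + 1 = 737/265 ≈ 2.781 bits/symbol.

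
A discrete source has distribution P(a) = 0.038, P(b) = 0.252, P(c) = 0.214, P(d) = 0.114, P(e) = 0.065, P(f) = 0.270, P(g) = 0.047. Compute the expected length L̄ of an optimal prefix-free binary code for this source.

Repeatedly combine the two least-probable nodes; the expected code length is the sum of the merged weights.
merge 19/500 + 47/1000 → 17/200
merge 13/200 + 17/200 → 3/20
merge 57/500 + 3/20 → 33/125
merge 107/500 + 63/250 → 233/500
merge 33/125 + 27/100 → 267/500
merge 233/500 + 267/500 → 1
L = 17/200 + 3/20 + 33/125 + 233/500 + 267/500 + 1 = 2499/1000 = 2.499 bits/symbol.

2.499 bits/symbol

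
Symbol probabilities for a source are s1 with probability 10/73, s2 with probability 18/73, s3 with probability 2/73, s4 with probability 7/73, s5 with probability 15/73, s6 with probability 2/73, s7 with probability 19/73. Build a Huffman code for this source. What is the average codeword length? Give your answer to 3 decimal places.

Repeatedly combine the two least-probable nodes; the expected code length is the sum of the merged weights.
merge 2/73 + 2/73 → 4/73
merge 4/73 + 7/73 → 11/73
merge 10/73 + 11/73 → 21/73
merge 15/73 + 18/73 → 33/73
merge 19/73 + 21/73 → 40/73
merge 33/73 + 40/73 → 1
L = 4/73 + 11/73 + 21/73 + 33/73 + 40/73 + 1 = 182/73 ≈ 2.493 bits/symbol.

2.493 bits/symbol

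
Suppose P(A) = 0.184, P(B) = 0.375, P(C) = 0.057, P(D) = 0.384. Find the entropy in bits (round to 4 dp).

1.7458 bits

H = −Σ pᵢ log₂ pᵢ.
−0.184·log₂(0.184) = 0.4494
−0.375·log₂(0.375) = 0.5306
−0.057·log₂(0.057) = 0.2356
−0.384·log₂(0.384) = 0.5302
Sum ≈ 1.7458 → 1.7458 bits.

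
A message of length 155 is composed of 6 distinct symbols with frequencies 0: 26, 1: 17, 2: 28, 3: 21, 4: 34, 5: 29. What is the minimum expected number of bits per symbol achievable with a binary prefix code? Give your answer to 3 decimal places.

Probabilities are the counts divided by 155.
Repeatedly combine the two least-probable nodes; the expected code length is the sum of the merged weights.
merge 17/155 + 21/155 → 38/155
merge 26/155 + 28/155 → 54/155
merge 29/155 + 34/155 → 63/155
merge 38/155 + 54/155 → 92/155
merge 63/155 + 92/155 → 1
L = 38/155 + 54/155 + 63/155 + 92/155 + 1 = 402/155 ≈ 2.594 bits/symbol.

2.594 bits/symbol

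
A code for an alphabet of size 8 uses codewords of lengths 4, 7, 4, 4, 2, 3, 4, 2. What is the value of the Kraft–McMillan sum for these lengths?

With common denominator 2^7 = 128: Σ 2^(−ℓᵢ) = 8/128 + 1/128 + 8/128 + 8/128 + 32/128 + 16/128 + 8/128 + 32/128 = 113/128 = 0.8828125.

0.8828125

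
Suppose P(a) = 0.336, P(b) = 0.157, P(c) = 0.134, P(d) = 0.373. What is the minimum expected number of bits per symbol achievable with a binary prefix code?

1.918 bits/symbol

Repeatedly combine the two least-probable nodes; the expected code length is the sum of the merged weights.
merge 67/500 + 157/1000 → 291/1000
merge 291/1000 + 42/125 → 627/1000
merge 373/1000 + 627/1000 → 1
L = 291/1000 + 627/1000 + 1 = 959/500 = 1.918 bits/symbol.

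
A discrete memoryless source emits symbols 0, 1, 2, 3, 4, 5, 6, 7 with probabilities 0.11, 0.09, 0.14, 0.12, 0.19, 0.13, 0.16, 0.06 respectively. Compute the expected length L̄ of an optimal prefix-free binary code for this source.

2.96 bits/symbol

Repeatedly combine the two least-probable nodes; the expected code length is the sum of the merged weights.
merge 3/50 + 9/100 → 3/20
merge 11/100 + 3/25 → 23/100
merge 13/100 + 7/50 → 27/100
merge 3/20 + 4/25 → 31/100
merge 19/100 + 23/100 → 21/50
merge 27/100 + 31/100 → 29/50
merge 21/50 + 29/50 → 1
L = 3/20 + 23/100 + 27/100 + 31/100 + 21/50 + 29/50 + 1 = 74/25 = 2.96 bits/symbol.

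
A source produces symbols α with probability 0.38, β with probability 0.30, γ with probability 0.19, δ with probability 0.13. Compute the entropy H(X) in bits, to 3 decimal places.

1.889 bits

H = −Σ pᵢ log₂ pᵢ.
−0.38·log₂(0.38) = 0.5305
−0.30·log₂(0.30) = 0.5211
−0.19·log₂(0.19) = 0.4552
−0.13·log₂(0.13) = 0.3826
Sum ≈ 1.8894 → 1.889 bits.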